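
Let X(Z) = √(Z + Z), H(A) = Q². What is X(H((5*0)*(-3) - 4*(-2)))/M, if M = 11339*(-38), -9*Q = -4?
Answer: -2*√2/1938969 ≈ -1.4587e-6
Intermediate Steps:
Q = 4/9 (Q = -⅑*(-4) = 4/9 ≈ 0.44444)
H(A) = 16/81 (H(A) = (4/9)² = 16/81)
X(Z) = √2*√Z (X(Z) = √(2*Z) = √2*√Z)
M = -430882
X(H((5*0)*(-3) - 4*(-2)))/M = (√2*√(16/81))/(-430882) = (√2*(4/9))*(-1/430882) = (4*√2/9)*(-1/430882) = -2*√2/1938969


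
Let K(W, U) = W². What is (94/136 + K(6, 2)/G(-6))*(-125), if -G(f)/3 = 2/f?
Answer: -311875/68 ≈ -4586.4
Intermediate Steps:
G(f) = -6/f
(94/136 + K(6, 2)/G(-6))*(-125) = (94/136 + 6²/((-6/(-6))))*(-125) = (94*(1/136) + 36/((-6*(-⅙))))*(-125) = (47/68 + 36/1)*(-125) = (47/68 + 36*1)*(-125) = (47/68 + 36)*(-125) = (2495/68)*(-125) = -311875/68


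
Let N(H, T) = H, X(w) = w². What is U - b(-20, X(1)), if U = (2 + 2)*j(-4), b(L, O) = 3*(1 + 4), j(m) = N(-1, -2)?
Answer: -19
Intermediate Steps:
j(m) = -1
b(L, O) = 15 (b(L, O) = 3*5 = 15)
U = -4 (U = (2 + 2)*(-1) = 4*(-1) = -4)
U - b(-20, X(1)) = -4 - 1*15 = -4 - 15 = -19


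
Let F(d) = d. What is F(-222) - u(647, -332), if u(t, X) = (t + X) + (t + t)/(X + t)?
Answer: -170449/315 ≈ -541.11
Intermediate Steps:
u(t, X) = X + t + 2*t/(X + t) (u(t, X) = (X + t) + (2*t)/(X + t) = (X + t) + 2*t/(X + t) = X + t + 2*t/(X + t))
F(-222) - u(647, -332) = -222 - ((-332)**2 + 647**2 + 2*647 + 2*(-332)*647)/(-332 + 647) = -222 - (110224 + 418609 + 1294 - 429608)/315 = -222 - 100519/315 = -170449/315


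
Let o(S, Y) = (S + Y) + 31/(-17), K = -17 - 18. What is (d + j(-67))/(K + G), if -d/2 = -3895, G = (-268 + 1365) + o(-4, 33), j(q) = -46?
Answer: 32912/4629 ≈ 7.1100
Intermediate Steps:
K = -35
o(S, Y) = -31/17 + S + Y (o(S, Y) = (S + Y) + 31*(-1/17) = (S + Y) - 31/17 = -31/17 + S + Y)
G = 19111/17 (G = (-268 + 1365) + (-31/17 - 4 + 33) = 1097 + 462/17 = 19111/17 ≈ 1124.2)
d = 7790 (d = -2*(-3895) = 7790)
(d + j(-67))/(K + G) = (7790 - 46)/(-35 + 19111/17) = 7744/(18516/17) = 7744*(17/18516) = 32912/4629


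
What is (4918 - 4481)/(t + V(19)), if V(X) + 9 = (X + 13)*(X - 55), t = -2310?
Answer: -437/3471 ≈ -0.12590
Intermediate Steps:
V(X) = -9 + (-55 + X)*(13 + X) (V(X) = -9 + (X + 13)*(X - 55) = -9 + (13 + X)*(-55 + X) = -9 + (-55 + X)*(13 + X))
(4918 - 4481)/(t + V(19)) = (4918 - 4481)/(-2310 + (-724 + 19² - 42*19)) = 437/(-2310 + (-724 + 361 - 798)) = 437/(-2310 - 1161) = 437/(-3471) = 437*(-1/3471) = -437/3471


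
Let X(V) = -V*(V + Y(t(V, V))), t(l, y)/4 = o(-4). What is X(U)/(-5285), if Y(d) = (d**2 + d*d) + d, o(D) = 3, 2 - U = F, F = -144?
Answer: 65116/5285 ≈ 12.321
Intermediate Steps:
U = 146 (U = 2 - 1*(-144) = 2 + 144 = 146)
t(l, y) = 12 (t(l, y) = 4*3 = 12)
Y(d) = d + 2*d**2 (Y(d) = (d**2 + d**2) + d = 2*d**2 + d = d + 2*d**2)
X(V) = -V*(300 + V) (X(V) = -V*(V + 12*(1 + 2*12)) = -V*(V + 12*(1 + 24)) = -V*(V + 12*25) = -V*(V + 300) = -V*(300 + V))
X(U)/(-5285) = -1*146*(300 + 146)/(-5285) = -1*146*446*(-1/5285) = -65116*(-1/5285) = 65116/5285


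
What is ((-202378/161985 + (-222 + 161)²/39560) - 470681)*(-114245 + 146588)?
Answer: -6503510688220665239/427208440 ≈ -1.5223e+10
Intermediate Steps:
((-202378/161985 + (-222 + 161)²/39560) - 470681)*(-114245 + 146588) = ((-202378*1/161985 + (-61)²*(1/39560)) - 470681)*32343 = ((-202378/161985 + 3721*(1/39560)) - 470681)*32343 = ((-202378/161985 + 3721/39560) - 470681)*32343 = (-1480665499/1281625320 - 470681)*32343 = -603238167908419/1281625320*32343 = -6503510688220665239/427208440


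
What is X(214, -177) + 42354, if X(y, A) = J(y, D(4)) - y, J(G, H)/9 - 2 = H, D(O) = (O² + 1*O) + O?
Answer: 42374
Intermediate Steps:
D(O) = O² + 2*O (D(O) = (O² + O) + O = (O + O²) + O = O² + 2*O)
J(G, H) = 18 + 9*H
X(y, A) = 234 - y (X(y, A) = (18 + 9*(4*(2 + 4))) - y = (18 + 9*(4*6)) - y = (18 + 9*24) - y = (18 + 216) - y = 234 - y)
X(214, -177) + 42354 = (234 - 1*214) + 42354 = (234 - 214) + 42354 = 20 + 42354 = 42374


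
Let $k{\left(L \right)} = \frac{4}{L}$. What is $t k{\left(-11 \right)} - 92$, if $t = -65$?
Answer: $- \frac{752}{11} \approx -68.364$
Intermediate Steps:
$t k{\left(-11 \right)} - 92 = - 65 \frac{4}{-11} - 92 = - 65 \cdot 4 \left(- \frac{1}{11}\right) - 92 = \left(-65\right) \left(- \frac{4}{11}\right) - 92 = \frac{260}{11} - 92 = - \frac{752}{11}$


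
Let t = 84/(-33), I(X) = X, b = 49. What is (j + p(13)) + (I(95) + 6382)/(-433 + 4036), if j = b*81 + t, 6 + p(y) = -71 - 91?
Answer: 50205132/13211 ≈ 3800.3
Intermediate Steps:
t = -28/11 (t = 84*(-1/33) = -28/11 ≈ -2.5455)
p(y) = -168 (p(y) = -6 + (-71 - 91) = -6 - 162 = -168)
j = 43631/11 (j = 49*81 - 28/11 = 3969 - 28/11 = 43631/11 ≈ 3966.5)
(j + p(13)) + (I(95) + 6382)/(-433 + 4036) = (43631/11 - 168) + (95 + 6382)/(-433 + 4036) = 41783/11 + 6477/3603 = 41783/11 + 6477*(1/3603) = 41783/11 + 2159/1201 = 50205132/13211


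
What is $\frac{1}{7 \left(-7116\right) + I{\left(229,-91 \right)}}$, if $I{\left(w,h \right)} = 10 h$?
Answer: $- \frac{1}{50722} \approx -1.9715 \cdot 10^{-5}$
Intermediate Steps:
$\frac{1}{7 \left(-7116\right) + I{\left(229,-91 \right)}} = \frac{1}{7 \left(-7116\right) + 10 \left(-91\right)} = \frac{1}{-49812 - 910} = \frac{1}{-50722} = - \frac{1}{50722}$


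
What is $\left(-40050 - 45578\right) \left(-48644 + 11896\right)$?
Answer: $3146657744$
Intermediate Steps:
$\left(-40050 - 45578\right) \left(-48644 + 11896\right) = \left(-40050 - 45578\right) \left(-36748\right) = \left(-85628\right) \left(-36748\right) = 3146657744$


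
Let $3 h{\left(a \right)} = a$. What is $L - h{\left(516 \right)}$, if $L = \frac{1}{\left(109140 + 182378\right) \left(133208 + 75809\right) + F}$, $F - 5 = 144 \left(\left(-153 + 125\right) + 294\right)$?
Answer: $- \frac{10480348051779}{60932256115} \approx -172.0$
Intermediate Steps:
$h{\left(a \right)} = \frac{a}{3}$
$F = 38309$ ($F = 5 + 144 \left(\left(-153 + 125\right) + 294\right) = 5 + 144 \left(-28 + 294\right) = 5 + 144 \cdot 266 = 5 + 38304 = 38309$)
$L = \frac{1}{60932256115}$ ($L = \frac{1}{\left(109140 + 182378\right) \left(133208 + 75809\right) + 38309} = \frac{1}{291518 \cdot 209017 + 38309} = \frac{1}{60932217806 + 38309} = \frac{1}{60932256115} \approx 1.6412 \cdot 10^{-11}$)
$L - h{\left(516 \right)} = \frac{1}{60932256115} - \frac{1}{3} \cdot 516 = \frac{1}{60932256115} - 172 = - \frac{10480348051779}{60932256115}$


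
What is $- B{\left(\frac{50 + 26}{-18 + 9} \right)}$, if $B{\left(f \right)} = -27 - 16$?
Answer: $43$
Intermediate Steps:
$B{\left(f \right)} = -43$
$- B{\left(\frac{50 + 26}{-18 + 9} \right)} = \left(-1\right) \left(-43\right) = 43$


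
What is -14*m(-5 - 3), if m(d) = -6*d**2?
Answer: 5376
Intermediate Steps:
-14*m(-5 - 3) = -(-84)*(-5 - 3)**2 = -(-84)*(-8)**2 = -(-84)*64 = -14*(-384) = 5376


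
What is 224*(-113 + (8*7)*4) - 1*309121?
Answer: -284257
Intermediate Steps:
224*(-113 + (8*7)*4) - 1*309121 = 224*(-113 + 56*4) - 309121 = 224*(-113 + 224) - 309121 = 224*111 - 309121 = 24864 - 309121 = -284257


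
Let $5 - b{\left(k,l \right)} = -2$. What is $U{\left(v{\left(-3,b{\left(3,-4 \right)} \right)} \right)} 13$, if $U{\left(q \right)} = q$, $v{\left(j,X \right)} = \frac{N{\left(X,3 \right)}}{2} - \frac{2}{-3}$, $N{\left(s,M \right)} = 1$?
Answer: $\frac{91}{6} \approx 15.167$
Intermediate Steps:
$b{\left(k,l \right)} = 7$ ($b{\left(k,l \right)} = 5 - -2 = 5 + 2 = 7$)
$v{\left(j,X \right)} = \frac{7}{6}$ ($v{\left(j,X \right)} = 1 \cdot \frac{1}{2} - \frac{2}{-3} = 1 \cdot \frac{1}{2} - - \frac{2}{3} = \frac{1}{2} + \frac{2}{3} = \frac{7}{6}$)
$U{\left(v{\left(-3,b{\left(3,-4 \right)} \right)} \right)} 13 = \frac{7}{6} \cdot 13 = \frac{91}{6}$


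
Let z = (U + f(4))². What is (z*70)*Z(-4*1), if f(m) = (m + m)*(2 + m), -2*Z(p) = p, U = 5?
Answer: 393260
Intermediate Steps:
Z(p) = -p/2
f(m) = 2*m*(2 + m) (f(m) = (2*m)*(2 + m) = 2*m*(2 + m))
z = 2809 (z = (5 + 2*4*(2 + 4))² = (5 + 2*4*6)² = (5 + 48)² = 53² = 2809)
(z*70)*Z(-4*1) = (2809*70)*(-(-2)) = 196630*(-½*(-4)) = 196630*2 = 393260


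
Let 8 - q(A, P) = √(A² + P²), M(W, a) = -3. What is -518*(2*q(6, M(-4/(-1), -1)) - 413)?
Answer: 205646 + 3108*√5 ≈ 2.1260e+5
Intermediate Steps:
q(A, P) = 8 - √(A² + P²)
-518*(2*q(6, M(-4/(-1), -1)) - 413) = -518*(2*(8 - √(6² + (-3)²)) - 413) = -518*(2*(8 - √(36 + 9)) - 413) = -518*(2*(8 - √45) - 413) = -518*(2*(8 - 3*√5) - 413) = -518*((16 - 6*√5) - 413) = -518*(-397 - 6*√5) = 205646 + 3108*√5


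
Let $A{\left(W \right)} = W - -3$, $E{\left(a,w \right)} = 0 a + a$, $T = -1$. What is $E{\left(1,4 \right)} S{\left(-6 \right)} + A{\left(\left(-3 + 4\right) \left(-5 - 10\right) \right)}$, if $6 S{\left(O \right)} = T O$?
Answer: $-11$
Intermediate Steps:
$E{\left(a,w \right)} = a$ ($E{\left(a,w \right)} = 0 + a = a$)
$S{\left(O \right)} = - \frac{O}{6}$ ($S{\left(O \right)} = \frac{\left(-1\right) O}{6} = - \frac{O}{6}$)
$A{\left(W \right)} = 3 + W$ ($A{\left(W \right)} = W + 3 = 3 + W$)
$E{\left(1,4 \right)} S{\left(-6 \right)} + A{\left(\left(-3 + 4\right) \left(-5 - 10\right) \right)} = 1 \left(\left(- \frac{1}{6}\right) \left(-6\right)\right) + \left(3 + \left(-3 + 4\right) \left(-5 - 10\right)\right) = 1 \cdot 1 + \left(3 + 1 \left(-5 - 10\right)\right) = 1 + \left(3 + 1 \left(-5 - 10\right)\right) = 1 + \left(3 + 1 \left(-15\right)\right) = 1 + \left(3 - 15\right) = 1 - 12 = -11$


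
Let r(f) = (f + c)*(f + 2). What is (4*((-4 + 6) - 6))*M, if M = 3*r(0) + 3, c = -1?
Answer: 48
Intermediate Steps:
r(f) = (-1 + f)*(2 + f) (r(f) = (f - 1)*(f + 2) = (-1 + f)*(2 + f))
M = -3 (M = 3*(-2 + 0 + 0**2) + 3 = 3*(-2 + 0 + 0) + 3 = 3*(-2) + 3 = -6 + 3 = -3)
(4*((-4 + 6) - 6))*M = (4*((-4 + 6) - 6))*(-3) = (4*(2 - 6))*(-3) = (4*(-4))*(-3) = -16*(-3) = 48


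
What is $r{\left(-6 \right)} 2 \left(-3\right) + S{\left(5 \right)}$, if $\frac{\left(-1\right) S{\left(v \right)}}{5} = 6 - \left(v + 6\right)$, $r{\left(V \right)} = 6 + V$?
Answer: $25$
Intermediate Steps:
$S{\left(v \right)} = 5 v$ ($S{\left(v \right)} = - 5 \left(6 - \left(v + 6\right)\right) = - 5 \left(6 - \left(6 + v\right)\right) = - 5 \left(- v\right) = 5 v$)
$r{\left(-6 \right)} 2 \left(-3\right) + S{\left(5 \right)} = \left(6 - 6\right) 2 \left(-3\right) + 5 \cdot 5 = 0 \left(-6\right) + 25 = 0 + 25 = 25$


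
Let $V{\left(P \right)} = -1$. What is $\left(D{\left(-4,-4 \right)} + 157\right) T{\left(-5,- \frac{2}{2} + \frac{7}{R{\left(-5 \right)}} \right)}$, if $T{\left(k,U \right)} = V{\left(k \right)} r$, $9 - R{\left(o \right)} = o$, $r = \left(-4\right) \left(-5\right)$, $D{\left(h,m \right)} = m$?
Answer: $-3060$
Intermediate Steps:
$r = 20$
$R{\left(o \right)} = 9 - o$
$T{\left(k,U \right)} = -20$ ($T{\left(k,U \right)} = \left(-1\right) 20 = -20$)
$\left(D{\left(-4,-4 \right)} + 157\right) T{\left(-5,- \frac{2}{2} + \frac{7}{R{\left(-5 \right)}} \right)} = \left(-4 + 157\right) \left(-20\right) = 153 \left(-20\right) = -3060$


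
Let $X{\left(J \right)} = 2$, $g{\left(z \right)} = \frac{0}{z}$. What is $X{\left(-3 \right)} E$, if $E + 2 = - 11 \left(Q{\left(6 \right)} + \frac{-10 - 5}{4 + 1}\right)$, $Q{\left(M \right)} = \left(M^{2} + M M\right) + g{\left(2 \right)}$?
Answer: $-1522$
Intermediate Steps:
$g{\left(z \right)} = 0$
$Q{\left(M \right)} = 2 M^{2}$ ($Q{\left(M \right)} = \left(M^{2} + M M\right) + 0 = \left(M^{2} + M^{2}\right) + 0 = 2 M^{2} + 0 = 2 M^{2}$)
$E = -761$ ($E = -2 - 11 \left(2 \cdot 6^{2} + \frac{-10 - 5}{4 + 1}\right) = -2 - 11 \left(2 \cdot 36 - \frac{15}{5}\right) = -2 - 11 \left(72 - 3\right) = -2 - 759 = -761$)
$X{\left(-3 \right)} E = 2 \left(-761\right) = -1522$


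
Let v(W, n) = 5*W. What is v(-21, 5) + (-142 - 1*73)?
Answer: -320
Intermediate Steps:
v(-21, 5) + (-142 - 1*73) = 5*(-21) + (-142 - 1*73) = -105 + (-142 - 73) = -105 - 215 = -320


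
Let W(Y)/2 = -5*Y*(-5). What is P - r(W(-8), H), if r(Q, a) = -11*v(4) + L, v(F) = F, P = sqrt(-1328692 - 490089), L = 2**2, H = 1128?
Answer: 40 + I*sqrt(1818781) ≈ 40.0 + 1348.6*I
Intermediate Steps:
W(Y) = 50*Y (W(Y) = 2*(-5*Y*(-5)) = 2*(25*Y) = 50*Y)
L = 4
P = I*sqrt(1818781) (P = sqrt(-1818781) = I*sqrt(1818781) ≈ 1348.6*I)
r(Q, a) = -40 (r(Q, a) = -11*4 + 4 = -44 + 4 = -40)
P - r(W(-8), H) = I*sqrt(1818781) - 1*(-40) = I*sqrt(1818781) + 40 = 40 + I*sqrt(1818781)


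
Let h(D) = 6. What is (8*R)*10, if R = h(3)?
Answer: 480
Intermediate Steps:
R = 6
(8*R)*10 = (8*6)*10 = 48*10 = 480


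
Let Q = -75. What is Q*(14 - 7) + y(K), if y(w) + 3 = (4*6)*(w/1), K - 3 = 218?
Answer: 4776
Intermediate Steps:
K = 221 (K = 3 + 218 = 221)
y(w) = -3 + 24*w (y(w) = -3 + (4*6)*(w/1) = -3 + 24*(w*1) = -3 + 24*w)
Q*(14 - 7) + y(K) = -75*(14 - 7) + (-3 + 24*221) = -75*7 + (-3 + 5304) = -525 + 5301 = 4776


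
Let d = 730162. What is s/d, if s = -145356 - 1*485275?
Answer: -630631/730162 ≈ -0.86369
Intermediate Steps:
s = -630631 (s = -145356 - 485275 = -630631)
s/d = -630631/730162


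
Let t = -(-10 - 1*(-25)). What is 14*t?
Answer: -210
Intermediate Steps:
t = -15 (t = -(-10 + 25) = -1*15 = -15)
14*t = 14*(-15) = -210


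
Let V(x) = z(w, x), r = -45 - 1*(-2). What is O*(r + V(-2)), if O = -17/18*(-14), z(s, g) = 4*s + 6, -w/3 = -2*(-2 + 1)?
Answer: -7259/9 ≈ -806.56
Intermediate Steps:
w = -6 (w = -(-6)*(-2 + 1) = -(-6)*(-1) = -3*2 = -6)
r = -43 (r = -45 + 2 = -43)
z(s, g) = 6 + 4*s
V(x) = -18 (V(x) = 6 + 4*(-6) = 6 - 24 = -18)
O = 119/9 (O = -17*1/18*(-14) = -17/18*(-14) = 119/9 ≈ 13.222)
O*(r + V(-2)) = 119*(-43 - 18)/9 = (119/9)*(-61) = -7259/9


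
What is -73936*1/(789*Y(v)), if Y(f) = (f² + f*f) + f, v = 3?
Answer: -73936/16569 ≈ -4.4623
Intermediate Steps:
Y(f) = f + 2*f² (Y(f) = (f² + f²) + f = 2*f² + f = f + 2*f²)
-73936*1/(789*Y(v)) = -73936*1/(2367*(1 + 2*3)) = -73936*1/(2367*(1 + 6)) = -73936/(789*(3*7)) = -73936/(789*21) = -73936/16569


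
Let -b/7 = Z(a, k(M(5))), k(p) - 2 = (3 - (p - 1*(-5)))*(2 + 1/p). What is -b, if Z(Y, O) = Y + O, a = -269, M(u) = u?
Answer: -9884/5 ≈ -1976.8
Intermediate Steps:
k(p) = 2 + (-2 - p)*(2 + 1/p) (k(p) = 2 + (3 - (p - 1*(-5)))*(2 + 1/p) = 2 + (3 - (p + 5))*(2 + 1/p) = 2 + (3 - (5 + p))*(2 + 1/p) = 2 + (3 + (-5 - p))*(2 + 1/p) = 2 + (-2 - p)*(2 + 1/p))
Z(Y, O) = O + Y
b = 9884/5 (b = -7*((-3 - 2*5 - 2/5) - 269) = -7*((-3 - 10 - 2*1/5) - 269) = -7*((-3 - 10 - 2/5) - 269) = -7*(-67/5 - 269) = -7*(-1412/5) = 9884/5 ≈ 1976.8)
-b = -1*9884/5 = -9884/5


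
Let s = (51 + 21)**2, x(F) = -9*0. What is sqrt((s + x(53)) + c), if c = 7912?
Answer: 2*sqrt(3274) ≈ 114.44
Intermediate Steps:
x(F) = 0
s = 5184 (s = 72**2 = 5184)
sqrt((s + x(53)) + c) = sqrt((5184 + 0) + 7912) = sqrt(5184 + 7912) = sqrt(13096) = 2*sqrt(3274)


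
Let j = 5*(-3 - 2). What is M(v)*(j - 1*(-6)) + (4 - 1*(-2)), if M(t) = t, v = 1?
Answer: -13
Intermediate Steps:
j = -25 (j = 5*(-5) = -25)
M(v)*(j - 1*(-6)) + (4 - 1*(-2)) = 1*(-25 - 1*(-6)) + (4 - 1*(-2)) = 1*(-25 + 6) + (4 + 2) = 1*(-19) + 6 = -19 + 6 = -13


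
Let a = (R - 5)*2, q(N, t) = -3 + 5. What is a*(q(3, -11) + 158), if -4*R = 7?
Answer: -2160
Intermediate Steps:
R = -7/4 (R = -1/4*7 = -7/4 ≈ -1.7500)
q(N, t) = 2
a = -27/2 (a = (-7/4 - 5)*2 = -27/4*2 = -27/2 ≈ -13.500)
a*(q(3, -11) + 158) = -27*(2 + 158)/2 = -27/2*160 = -2160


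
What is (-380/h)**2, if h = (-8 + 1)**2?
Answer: 144400/2401 ≈ 60.142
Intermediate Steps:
h = 49 (h = (-7)**2 = 49)
(-380/h)**2 = (-380/49)**2 = 144400/2401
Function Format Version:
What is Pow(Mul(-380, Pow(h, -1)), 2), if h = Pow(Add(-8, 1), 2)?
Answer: Rational(144400, 2401) ≈ 60.142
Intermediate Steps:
h = 49 (h = Pow(-7, 2) = 49)
Pow(Mul(-380, Pow(h, -1)), 2) = Pow(Mul(-380, Pow(49, -1)), 2) = Pow(Mul(-380, Rational(1, 49)), 2) = Pow(Rational(-380, 49), 2) = Rational(144400, 2401)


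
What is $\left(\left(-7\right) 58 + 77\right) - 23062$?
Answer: $-23391$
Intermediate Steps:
$\left(\left(-7\right) 58 + 77\right) - 23062 = \left(-406 + 77\right) - 23062 = -329 - 23062 = -23391$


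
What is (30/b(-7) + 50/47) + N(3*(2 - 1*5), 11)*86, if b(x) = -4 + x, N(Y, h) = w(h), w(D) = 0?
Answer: -860/517 ≈ -1.6634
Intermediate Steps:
N(Y, h) = 0
(30/b(-7) + 50/47) + N(3*(2 - 1*5), 11)*86 = (30/(-4 - 7) + 50/47) + 0*86 = (30/(-11) + 50*(1/47)) + 0 = (30*(-1/11) + 50/47) + 0 = (-30/11 + 50/47) + 0 = -860/517 + 0 = -860/517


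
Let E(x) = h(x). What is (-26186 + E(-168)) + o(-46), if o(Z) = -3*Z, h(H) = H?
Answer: -26216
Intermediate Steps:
E(x) = x
(-26186 + E(-168)) + o(-46) = (-26186 - 168) - 3*(-46) = -26354 + 138 = -26216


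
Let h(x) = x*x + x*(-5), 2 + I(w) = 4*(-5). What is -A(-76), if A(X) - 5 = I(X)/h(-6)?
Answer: -14/3 ≈ -4.6667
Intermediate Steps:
I(w) = -22 (I(w) = -2 + 4*(-5) = -2 - 20 = -22)
h(x) = x² - 5*x
A(X) = 14/3 (A(X) = 5 - 22*(-1/(6*(-5 - 6))) = 5 - 22/((-6*(-11))) = 5 - 22/66 = 5 - 22*1/66 = 5 - ⅓ = 14/3)
-A(-76) = -1*14/3 = -14/3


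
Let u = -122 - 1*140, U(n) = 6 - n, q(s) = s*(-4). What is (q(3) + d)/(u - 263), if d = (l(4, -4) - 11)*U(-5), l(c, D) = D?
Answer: 59/175 ≈ 0.33714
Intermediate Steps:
q(s) = -4*s
d = -165 (d = (-4 - 11)*(6 - 1*(-5)) = -15*(6 + 5) = -15*11 = -165)
u = -262 (u = -122 - 140 = -262)
(q(3) + d)/(u - 263) = (-4*3 - 165)/(-262 - 263) = (-12 - 165)/(-525) = -177*(-1/525) = 59/175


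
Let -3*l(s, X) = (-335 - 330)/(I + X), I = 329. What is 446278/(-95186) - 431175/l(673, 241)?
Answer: -52768281989/47593 ≈ -1.1087e+6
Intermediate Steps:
l(s, X) = 665/(3*(329 + X)) (l(s, X) = -(-335 - 330)/(3*(329 + X)) = -(-665)/(3*(329 + X)) = 665/(3*(329 + X)))
446278/(-95186) - 431175/l(673, 241) = 446278/(-95186) - 431175/(665/(3*(329 + 241))) = 446278*(-1/95186) - 431175/((665/3)/570) = -31877/6799 - 431175/((665/3)*(1/570)) = -31877/6799 - 431175/7/18 = -31877/6799 - 431175*18/7 = -31877/6799 - 7761150/7 = -52768281989/47593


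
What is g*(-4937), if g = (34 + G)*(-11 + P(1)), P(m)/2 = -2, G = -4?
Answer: 2221650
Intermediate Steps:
P(m) = -4 (P(m) = 2*(-2) = -4)
g = -450 (g = (34 - 4)*(-11 - 4) = 30*(-15) = -450)
g*(-4937) = -450*(-4937) = 2221650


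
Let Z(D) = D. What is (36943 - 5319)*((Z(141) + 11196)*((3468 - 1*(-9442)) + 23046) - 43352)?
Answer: 12889620467680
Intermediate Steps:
(36943 - 5319)*((Z(141) + 11196)*((3468 - 1*(-9442)) + 23046) - 43352) = (36943 - 5319)*((141 + 11196)*((3468 - 1*(-9442)) + 23046) - 43352) = 31624*(11337*((3468 + 9442) + 23046) - 43352) = 31624*(11337*(12910 + 23046) - 43352) = 31624*(11337*35956 - 43352) = 31624*(407633172 - 43352) = 31624*407589820 = 12889620467680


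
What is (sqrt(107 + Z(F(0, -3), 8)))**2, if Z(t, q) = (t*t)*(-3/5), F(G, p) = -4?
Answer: 487/5 ≈ 97.400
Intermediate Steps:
Z(t, q) = -3*t**2/5 (Z(t, q) = t**2*(-3*1/5) = t**2*(-3/5) = -3*t**2/5)
(sqrt(107 + Z(F(0, -3), 8)))**2 = (sqrt(107 - 3/5*(-4)**2))**2 = (sqrt(107 - 3/5*16))**2 = (sqrt(107 - 48/5))**2 = (sqrt(487/5))**2 = (sqrt(2435)/5)**2 = 487/5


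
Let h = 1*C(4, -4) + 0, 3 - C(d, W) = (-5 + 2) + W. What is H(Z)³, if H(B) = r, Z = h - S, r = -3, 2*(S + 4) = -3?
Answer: -27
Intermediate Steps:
S = -11/2 (S = -4 + (½)*(-3) = -4 - 3/2 = -11/2 ≈ -5.5000)
C(d, W) = 6 - W (C(d, W) = 3 - ((-5 + 2) + W) = 3 - (-3 + W) = 3 + (3 - W) = 6 - W)
h = 10 (h = 1*(6 - 1*(-4)) + 0 = 1*(6 + 4) + 0 = 1*10 + 0 = 10 + 0 = 10)
Z = 31/2 (Z = 10 - 1*(-11/2) = 10 + 11/2 = 31/2 ≈ 15.500)
H(B) = -3
H(Z)³ = (-3)³ = -27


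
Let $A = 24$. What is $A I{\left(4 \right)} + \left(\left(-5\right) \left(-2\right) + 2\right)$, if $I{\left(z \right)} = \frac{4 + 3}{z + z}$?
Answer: $33$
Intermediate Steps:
$I{\left(z \right)} = \frac{7}{2 z}$
$A I{\left(4 \right)} + \left(\left(-5\right) \left(-2\right) + 2\right) = 24 \frac{7}{2 \cdot 4} + \left(\left(-5\right) \left(-2\right) + 2\right) = 24 \cdot \frac{7}{2} \cdot \frac{1}{4} + \left(10 + 2\right) = 24 \cdot \frac{7}{8} + 12 = 21 + 12 = 33$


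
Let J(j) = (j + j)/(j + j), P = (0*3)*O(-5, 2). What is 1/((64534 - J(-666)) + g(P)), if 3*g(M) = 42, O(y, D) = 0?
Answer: 1/64547 ≈ 1.5493e-5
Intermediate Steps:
P = 0 (P = (0*3)*0 = 0*0 = 0)
J(j) = 1 (J(j) = (2*j)/((2*j)) = (2*j)*(1/(2*j)) = 1)
g(M) = 14 (g(M) = (1/3)*42 = 14)
1/((64534 - J(-666)) + g(P)) = 1/((64534 - 1*1) + 14) = 1/((64534 - 1) + 14) = 1/(64533 + 14) = 1/64547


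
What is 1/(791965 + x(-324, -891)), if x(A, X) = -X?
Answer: 1/792856 ≈ 1.2613e-6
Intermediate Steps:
1/(791965 + x(-324, -891)) = 1/(791965 - 1*(-891)) = 1/(791965 + 891) = 1/792856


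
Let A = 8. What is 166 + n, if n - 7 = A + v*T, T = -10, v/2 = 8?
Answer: 21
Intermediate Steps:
v = 16 (v = 2*8 = 16)
n = -145 (n = 7 + (8 + 16*(-10)) = 7 + (8 - 160) = 7 - 152 = -145)
166 + n = 166 - 145 = 21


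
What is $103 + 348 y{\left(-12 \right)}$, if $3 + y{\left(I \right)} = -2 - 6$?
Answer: $-3725$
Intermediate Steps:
$y{\left(I \right)} = -11$ ($y{\left(I \right)} = -3 - 8 = -11$)
$103 + 348 y{\left(-12 \right)} = 103 + 348 \left(-11\right) = 103 - 3828 = -3725$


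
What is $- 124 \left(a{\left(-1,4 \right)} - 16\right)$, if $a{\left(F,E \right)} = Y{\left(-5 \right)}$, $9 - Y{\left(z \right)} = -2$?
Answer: $620$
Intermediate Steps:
$Y{\left(z \right)} = 11$ ($Y{\left(z \right)} = 9 - -2 = 9 + 2 = 11$)
$a{\left(F,E \right)} = 11$
$- 124 \left(a{\left(-1,4 \right)} - 16\right) = - 124 \left(11 - 16\right) = \left(-124\right) \left(-5\right) = 620$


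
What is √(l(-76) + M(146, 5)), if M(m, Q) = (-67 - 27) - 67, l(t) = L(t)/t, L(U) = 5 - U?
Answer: I*√234023/38 ≈ 12.73*I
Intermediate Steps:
l(t) = (5 - t)/t
M(m, Q) = -161 (M(m, Q) = -94 - 67 = -161)
√(l(-76) + M(146, 5)) = √((5 - 1*(-76))/(-76) - 161) = √(-(5 + 76)/76 - 161) = √(-1/76*81 - 161) = √(-81/76 - 161) = √(-12317/76) = I*√234023/38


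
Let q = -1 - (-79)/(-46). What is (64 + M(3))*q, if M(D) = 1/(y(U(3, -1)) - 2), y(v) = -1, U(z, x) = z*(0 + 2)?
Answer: -23875/138 ≈ -173.01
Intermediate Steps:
U(z, x) = 2*z (U(z, x) = z*2 = 2*z)
M(D) = -1/3 (M(D) = 1/(-1 - 2) = 1/(-3) = -1/3)
q = -125/46 (q = -1 - (-79)*(-1)/46 = -1 - 1*79/46 = -1 - 79/46 = -125/46 ≈ -2.7174)
(64 + M(3))*q = (64 - 1/3)*(-125/46) = (191/3)*(-125/46) = -23875/138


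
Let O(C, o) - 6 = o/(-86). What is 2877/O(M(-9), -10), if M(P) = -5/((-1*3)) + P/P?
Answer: 123711/263 ≈ 470.38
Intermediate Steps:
M(P) = 8/3 (M(P) = -5/(-3) + 1 = -5*(-⅓) + 1 = 5/3 + 1 = 8/3)
O(C, o) = 6 - o/86 (O(C, o) = 6 + o/(-86) = 6 + o*(-1/86) = 6 - o/86)
2877/O(M(-9), -10) = 2877/(6 - 1/86*(-10)) = 2877/(6 + 5/43) = 2877/(263/43) = 2877*(43/263) = 123711/263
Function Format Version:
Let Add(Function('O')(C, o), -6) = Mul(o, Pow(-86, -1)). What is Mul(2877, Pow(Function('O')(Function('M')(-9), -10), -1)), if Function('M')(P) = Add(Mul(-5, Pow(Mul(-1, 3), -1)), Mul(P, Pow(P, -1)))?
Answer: Rational(123711, 263) ≈ 470.38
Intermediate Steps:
Function('M')(P) = Rational(8, 3) (Function('M')(P) = Add(Mul(-5, Pow(-3, -1)), 1) = Add(Mul(-5, Rational(-1, 3)), 1) = Add(Rational(5, 3), 1) = Rational(8, 3))
Function('O')(C, o) = Add(6, Mul(Rational(-1, 86), o)) (Function('O')(C, o) = Add(6, Mul(o, Pow(-86, -1))) = Add(6, Mul(o, Rational(-1, 86))) = Add(6, Mul(Rational(-1, 86), o)))
Mul(2877, Pow(Function('O')(Function('M')(-9), -10), -1)) = Mul(2877, Pow(Add(6, Mul(Rational(-1, 86), -10)), -1)) = Mul(2877, Pow(Add(6, Rational(5, 43)), -1)) = Mul(2877, Pow(Rational(263, 43), -1)) = Mul(2877, Rational(43, 263)) = Rational(123711, 263)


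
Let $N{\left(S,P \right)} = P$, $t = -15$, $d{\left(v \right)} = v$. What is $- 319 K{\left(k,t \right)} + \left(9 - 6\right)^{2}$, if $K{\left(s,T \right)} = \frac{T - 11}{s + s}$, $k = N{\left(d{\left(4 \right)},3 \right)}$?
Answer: $\frac{4174}{3} \approx 1391.3$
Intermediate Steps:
$k = 3$
$K{\left(s,T \right)} = \frac{-11 + T}{2 s}$
$- 319 K{\left(k,t \right)} + \left(9 - 6\right)^{2} = - 319 \frac{-11 - 15}{2 \cdot 3} + \left(9 - 6\right)^{2} = - 319 \cdot \frac{1}{2} \cdot \frac{1}{3} \left(-26\right) + 3^{2} = \left(-319\right) \left(- \frac{13}{3}\right) + 9 = \frac{4147}{3} + 9 = \frac{4174}{3}$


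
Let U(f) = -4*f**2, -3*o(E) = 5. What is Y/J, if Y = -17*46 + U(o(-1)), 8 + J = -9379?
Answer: 7138/84483 ≈ 0.084490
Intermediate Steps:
o(E) = -5/3 (o(E) = -1/3*5 = -5/3)
J = -9387 (J = -8 - 9379 = -9387)
Y = -7138/9 (Y = -17*46 - 4*(-5/3)**2 = -782 - 4*25/9 = -782 - 100/9 = -7138/9 ≈ -793.11)
Y/J = -7138/9/(-9387) = -7138/9*(-1/9387) = 7138/84483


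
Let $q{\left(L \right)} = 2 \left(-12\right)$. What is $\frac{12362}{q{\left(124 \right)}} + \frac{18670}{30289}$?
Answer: $- \frac{186992269}{363468} \approx -514.47$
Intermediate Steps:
$q{\left(L \right)} = -24$
$\frac{12362}{q{\left(124 \right)}} + \frac{18670}{30289} = \frac{12362}{-24} + \frac{18670}{30289} = 12362 \left(- \frac{1}{24}\right) + 18670 \cdot \frac{1}{30289} = - \frac{6181}{12} + \frac{18670}{30289} = - \frac{186992269}{363468}$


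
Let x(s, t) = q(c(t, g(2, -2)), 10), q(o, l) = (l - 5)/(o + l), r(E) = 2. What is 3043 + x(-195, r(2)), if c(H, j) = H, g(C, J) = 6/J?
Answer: 36521/12 ≈ 3043.4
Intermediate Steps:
q(o, l) = (-5 + l)/(l + o)
x(s, t) = 5/(10 + t) (x(s, t) = (-5 + 10)/(10 + t) = 5/(10 + t))
3043 + x(-195, r(2)) = 3043 + 5/(10 + 2) = 3043 + 5/12 = 36521/12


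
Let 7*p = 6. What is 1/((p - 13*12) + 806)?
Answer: 7/4556 ≈ 0.0015364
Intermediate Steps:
p = 6/7 (p = (⅐)*6 = 6/7 ≈ 0.85714)
1/((p - 13*12) + 806) = 1/((6/7 - 13*12) + 806) = 1/((6/7 - 156) + 806) = 1/(-1086/7 + 806) = 1/(4556/7) = 7/4556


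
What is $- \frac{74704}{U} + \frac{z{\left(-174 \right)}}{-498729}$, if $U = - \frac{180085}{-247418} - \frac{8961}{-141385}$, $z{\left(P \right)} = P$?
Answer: $- \frac{8865960061433955274}{93905006302261} \approx -94414.0$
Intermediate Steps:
$U = \frac{27678430423}{34981193930}$ ($U = \left(-180085\right) \left(- \frac{1}{247418}\right) - - \frac{8961}{141385} = \frac{180085}{247418} + \frac{8961}{141385} = \frac{27678430423}{34981193930} \approx 0.79124$)
$- \frac{74704}{U} + \frac{z{\left(-174 \right)}}{-498729} = - \frac{74704}{\frac{27678430423}{34981193930}} - \frac{174}{-498729} = \left(-74704\right) \frac{34981193930}{27678430423} - - \frac{58}{166243} = - \frac{373319301620960}{3954061489} + \frac{58}{166243} = - \frac{8865960061433955274}{93905006302261}$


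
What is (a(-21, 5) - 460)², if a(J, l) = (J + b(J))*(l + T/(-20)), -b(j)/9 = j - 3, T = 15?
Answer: 2175625/16 ≈ 1.3598e+5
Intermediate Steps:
b(j) = 27 - 9*j (b(j) = -9*(j - 3) = -9*(-3 + j) = 27 - 9*j)
a(J, l) = (27 - 8*J)*(-¾ + l) (a(J, l) = (J + (27 - 9*J))*(l + 15/(-20)) = (27 - 8*J)*(l + 15*(-1/20)) = (27 - 8*J)*(l - ¾) = (27 - 8*J)*(-¾ + l))
(a(-21, 5) - 460)² = ((-81/4 + 6*(-21) + 27*5 - 8*(-21)*5) - 460)² = ((-81/4 - 126 + 135 + 840) - 460)² = (3315/4 - 460)² = (1475/4)² = 2175625/16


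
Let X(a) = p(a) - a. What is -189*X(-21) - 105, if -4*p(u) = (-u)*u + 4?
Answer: -98889/4 ≈ -24722.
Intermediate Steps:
p(u) = -1 + u**2/4 (p(u) = -((-u)*u + 4)/4 = -(-u**2 + 4)/4 = -(4 - u**2)/4 = -1 + u**2/4)
X(a) = -1 - a + a**2/4 (X(a) = (-1 + a**2/4) - a = -1 - a + a**2/4)
-189*X(-21) - 105 = -189*(-1 - 1*(-21) + (1/4)*(-21)**2) - 105 = -189*(-1 + 21 + (1/4)*441) - 105 = -189*(-1 + 21 + 441/4) - 105 = -189*521/4 - 105 = -98469/4 - 105 = -98889/4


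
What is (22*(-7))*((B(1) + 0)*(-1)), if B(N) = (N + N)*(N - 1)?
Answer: 0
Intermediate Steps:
B(N) = 2*N*(-1 + N) (B(N) = (2*N)*(-1 + N) = 2*N*(-1 + N))
(22*(-7))*((B(1) + 0)*(-1)) = (22*(-7))*((2*1*(-1 + 1) + 0)*(-1)) = -154*(2*1*0 + 0)*(-1) = -154*(0 + 0)*(-1) = -0*(-1) = -154*0 = 0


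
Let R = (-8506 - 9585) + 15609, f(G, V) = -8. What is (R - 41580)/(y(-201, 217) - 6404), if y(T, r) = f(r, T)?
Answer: 22031/3206 ≈ 6.8718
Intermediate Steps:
y(T, r) = -8
R = -2482 (R = -18091 + 15609 = -2482)
(R - 41580)/(y(-201, 217) - 6404) = (-2482 - 41580)/(-8 - 6404) = -44062/(-6412) = -44062*(-1/6412) = 22031/3206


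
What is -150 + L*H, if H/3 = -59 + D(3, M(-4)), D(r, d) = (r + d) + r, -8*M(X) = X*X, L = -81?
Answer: 13215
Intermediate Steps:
M(X) = -X²/8 (M(X) = -X*X/8 = -X²/8)
D(r, d) = d + 2*r (D(r, d) = (d + r) + r = d + 2*r)
H = -165 (H = 3*(-59 + (-⅛*(-4)² + 2*3)) = 3*(-59 + (-⅛*16 + 6)) = 3*(-59 + (-2 + 6)) = 3*(-59 + 4) = 3*(-55) = -165)
-150 + L*H = -150 - 81*(-165) = -150 + 13365 = 13215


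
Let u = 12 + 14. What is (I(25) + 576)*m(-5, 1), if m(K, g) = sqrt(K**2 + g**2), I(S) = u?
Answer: 602*sqrt(26) ≈ 3069.6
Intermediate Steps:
u = 26
I(S) = 26
(I(25) + 576)*m(-5, 1) = (26 + 576)*sqrt((-5)**2 + 1**2) = 602*sqrt(25 + 1) = 602*sqrt(26)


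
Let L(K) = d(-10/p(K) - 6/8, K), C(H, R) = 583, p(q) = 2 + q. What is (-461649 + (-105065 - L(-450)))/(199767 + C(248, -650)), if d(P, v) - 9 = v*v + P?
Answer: -172305789/44878400 ≈ -3.8394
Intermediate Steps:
d(P, v) = 9 + P + v**2 (d(P, v) = 9 + (v*v + P) = 9 + (v**2 + P) = 9 + (P + v**2) = 9 + P + v**2)
L(K) = 33/4 + K**2 - 10/(2 + K) (L(K) = 9 + (-10/(2 + K) - 6/8) + K**2 = 9 + (-10/(2 + K) - 6*1/8) + K**2 = 9 + (-10/(2 + K) - 3/4) + K**2 = 9 + (-3/4 - 10/(2 + K)) + K**2 = 33/4 + K**2 - 10/(2 + K))
(-461649 + (-105065 - L(-450)))/(199767 + C(248, -650)) = (-461649 + (-105065 - (-40 + (2 - 450)*(33 + 4*(-450)**2))/(4*(2 - 450))))/(199767 + 583) = (-461649 + (-105065 - (-40 - 448*(33 + 4*202500))/(4*(-448))))/200350 = (-461649 + (-105065 - (-1)*(-40 - 448*(33 + 810000))/(4*448)))*(1/200350) = (-461649 + (-105065 - (-1)*(-40 - 448*810033)/(4*448)))*(1/200350) = (-461649 + (-105065 - (-1)*(-40 - 362894784)/(4*448)))*(1/200350) = (-461649 + (-105065 - (-1)*(-362894824)/(4*448)))*(1/200350) = (-461649 + (-105065 - 1*45361853/224))*(1/200350) = (-461649 + (-105065 - 45361853/224))*(1/200350) = (-461649 - 68896413/224)*(1/200350) = -172305789/224*1/200350 = -172305789/44878400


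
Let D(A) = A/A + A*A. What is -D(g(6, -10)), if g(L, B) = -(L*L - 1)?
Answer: -1226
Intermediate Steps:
g(L, B) = 1 - L**2 (g(L, B) = -(L**2 - 1) = -(-1 + L**2) = 1 - L**2)
D(A) = 1 + A**2
-D(g(6, -10)) = -(1 + (1 - 1*6**2)**2) = -(1 + (1 - 1*36)**2) = -(1 + (1 - 36)**2) = -(1 + (-35)**2) = -(1 + 1225) = -1*1226 = -1226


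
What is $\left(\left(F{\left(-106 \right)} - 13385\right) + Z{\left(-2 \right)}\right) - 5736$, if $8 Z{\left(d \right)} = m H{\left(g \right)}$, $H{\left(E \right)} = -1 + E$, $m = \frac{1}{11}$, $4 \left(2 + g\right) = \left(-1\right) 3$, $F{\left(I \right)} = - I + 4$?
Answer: $- \frac{6691887}{352} \approx -19011.0$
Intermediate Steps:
$F{\left(I \right)} = 4 - I$
$g = - \frac{11}{4}$ ($g = -2 + \frac{\left(-1\right) 3}{4} = -2 + \frac{1}{4} \left(-3\right) = -2 - \frac{3}{4} = - \frac{11}{4} \approx -2.75$)
$m = \frac{1}{11} \approx 0.090909$
$Z{\left(d \right)} = - \frac{15}{352}$ ($Z{\left(d \right)} = \frac{\frac{1}{11} \left(-1 - \frac{11}{4}\right)}{8} = \frac{\frac{1}{11} \left(- \frac{15}{4}\right)}{8} = \frac{1}{8} \left(- \frac{15}{44}\right) = - \frac{15}{352}$)
$\left(\left(F{\left(-106 \right)} - 13385\right) + Z{\left(-2 \right)}\right) - 5736 = \left(\left(\left(4 - -106\right) - 13385\right) - \frac{15}{352}\right) - 5736 = \left(\left(\left(4 + 106\right) - 13385\right) - \frac{15}{352}\right) - 5736 = \left(\left(110 - 13385\right) - \frac{15}{352}\right) - 5736 = \left(-13275 - \frac{15}{352}\right) - 5736 = - \frac{4672815}{352} - 5736 = - \frac{6691887}{352}$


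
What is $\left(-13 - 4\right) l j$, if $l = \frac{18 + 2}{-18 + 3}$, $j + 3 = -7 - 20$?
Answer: $-680$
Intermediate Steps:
$j = -30$ ($j = -3 - 27 = -30$)
$l = - \frac{4}{3}$ ($l = \frac{20}{-15} = 20 \left(- \frac{1}{15}\right) = - \frac{4}{3} \approx -1.3333$)
$\left(-13 - 4\right) l j = \left(-13 - 4\right) \left(- \frac{4}{3}\right) \left(-30\right) = \left(-17\right) \left(- \frac{4}{3}\right) \left(-30\right) = \frac{68}{3} \left(-30\right) = -680$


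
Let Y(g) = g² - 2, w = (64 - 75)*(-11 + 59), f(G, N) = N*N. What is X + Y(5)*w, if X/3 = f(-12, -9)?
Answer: -11901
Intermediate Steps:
f(G, N) = N²
X = 243 (X = 3*(-9)² = 3*81 = 243)
w = -528 (w = -11*48 = -528)
Y(g) = -2 + g²
X + Y(5)*w = 243 + (-2 + 5²)*(-528) = 243 + (-2 + 25)*(-528) = 243 + 23*(-528) = 243 - 12144 = -11901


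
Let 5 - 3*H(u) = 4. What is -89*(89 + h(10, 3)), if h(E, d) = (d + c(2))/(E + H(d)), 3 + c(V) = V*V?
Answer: -246619/31 ≈ -7955.5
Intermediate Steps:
c(V) = -3 + V² (c(V) = -3 + V*V = -3 + V²)
H(u) = ⅓ (H(u) = 5/3 - ⅓*4 = 5/3 - 4/3 = ⅓)
h(E, d) = (1 + d)/(⅓ + E) (h(E, d) = (d + (-3 + 2²))/(E + ⅓) = (d + (-3 + 4))/(⅓ + E) = (d + 1)/(⅓ + E) = (1 + d)/(⅓ + E))
-89*(89 + h(10, 3)) = -89*(89 + 3*(1 + 3)/(1 + 3*10)) = -89*(89 + 3*4/(1 + 30)) = -89*(89 + 3*4/31) = -89*(89 + 3*(1/31)*4) = -89*(89 + 12/31) = -89*2771/31 = -246619/31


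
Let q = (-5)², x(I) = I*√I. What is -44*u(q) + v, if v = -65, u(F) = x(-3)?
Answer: -65 + 132*I*√3 ≈ -65.0 + 228.63*I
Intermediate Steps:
x(I) = I^(3/2)
q = 25
u(F) = -3*I*√3 (u(F) = (-3)^(3/2) = -3*I*√3)
-44*u(q) + v = -(-132)*I*√3 - 65 = 132*I*√3 - 65 = -65 + 132*I*√3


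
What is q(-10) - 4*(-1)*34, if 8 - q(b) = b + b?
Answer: 164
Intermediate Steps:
q(b) = 8 - 2*b (q(b) = 8 - (b + b) = 8 - 2*b)
q(-10) - 4*(-1)*34 = (8 - 2*(-10)) - 4*(-1)*34 = (8 + 20) + 4*34 = 28 + 136 = 164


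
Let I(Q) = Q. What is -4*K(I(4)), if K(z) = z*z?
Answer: -64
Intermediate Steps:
K(z) = z²
-4*K(I(4)) = -4*4² = -4*16 = -64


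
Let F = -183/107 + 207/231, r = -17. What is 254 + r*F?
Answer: 2206742/8239 ≈ 267.84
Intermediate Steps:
F = -6708/8239 (F = -183*1/107 + 207*(1/231) = -183/107 + 69/77 = -6708/8239 ≈ -0.81418)
254 + r*F = 254 - 17*(-6708/8239) = 254 + 114036/8239 = 2206742/8239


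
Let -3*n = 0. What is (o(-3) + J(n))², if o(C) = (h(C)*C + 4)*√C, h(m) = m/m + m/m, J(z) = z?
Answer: -12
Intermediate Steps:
n = 0 (n = -⅓*0 = 0)
h(m) = 2 (h(m) = 1 + 1 = 2)
o(C) = √C*(4 + 2*C) (o(C) = (2*C + 4)*√C = (4 + 2*C)*√C = √C*(4 + 2*C))
(o(-3) + J(n))² = (2*√(-3)*(2 - 3) + 0)² = (2*(I*√3)*(-1) + 0)² = (-2*I*√3 + 0)² = (-2*I*√3)² = -12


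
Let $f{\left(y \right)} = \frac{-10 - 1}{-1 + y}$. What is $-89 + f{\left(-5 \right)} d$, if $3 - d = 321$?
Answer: $-672$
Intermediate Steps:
$d = -318$ ($d = 3 - 321 = -318$)
$f{\left(y \right)} = - \frac{11}{-1 + y}$
$-89 + f{\left(-5 \right)} d = -89 + - \frac{11}{-1 - 5} \left(-318\right) = -89 + - \frac{11}{-6} \left(-318\right) = -89 + \left(-11\right) \left(- \frac{1}{6}\right) \left(-318\right) = -89 + \frac{11}{6} \left(-318\right) = -89 - 583 = -672$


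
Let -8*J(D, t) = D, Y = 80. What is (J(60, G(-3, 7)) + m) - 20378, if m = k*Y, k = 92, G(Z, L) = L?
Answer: -26051/2 ≈ -13026.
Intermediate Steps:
J(D, t) = -D/8
m = 7360 (m = 92*80 = 7360)
(J(60, G(-3, 7)) + m) - 20378 = (-1/8*60 + 7360) - 20378 = (-15/2 + 7360) - 20378 = 14705/2 - 20378 = -26051/2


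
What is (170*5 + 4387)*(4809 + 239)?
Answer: 26436376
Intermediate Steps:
(170*5 + 4387)*(4809 + 239) = (850 + 4387)*5048 = 5237*5048 = 26436376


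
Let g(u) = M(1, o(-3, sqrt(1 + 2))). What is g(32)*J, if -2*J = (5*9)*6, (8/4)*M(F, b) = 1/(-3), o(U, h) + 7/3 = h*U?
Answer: 45/2 ≈ 22.500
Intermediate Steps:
o(U, h) = -7/3 + U*h (o(U, h) = -7/3 + h*U = -7/3 + U*h)
M(F, b) = -1/6 (M(F, b) = (1/2)/(-3) = (1/2)*(-1/3) = -1/6)
J = -135 (J = -5*9*6/2 = -45*6/2 = -1/2*270 = -135)
g(u) = -1/6
g(32)*J = -1/6*(-135) = 45/2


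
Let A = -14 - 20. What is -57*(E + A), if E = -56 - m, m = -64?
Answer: 1482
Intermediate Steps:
E = 8 (E = -56 - 1*(-64) = -56 + 64 = 8)
A = -34
-57*(E + A) = -57*(8 - 34) = -57*(-26) = 1482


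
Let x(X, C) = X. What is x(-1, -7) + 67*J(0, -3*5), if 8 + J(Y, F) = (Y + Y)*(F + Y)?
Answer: -537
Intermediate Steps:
J(Y, F) = -8 + 2*Y*(F + Y) (J(Y, F) = -8 + (Y + Y)*(F + Y) = -8 + (2*Y)*(F + Y) = -8 + 2*Y*(F + Y))
x(-1, -7) + 67*J(0, -3*5) = -1 + 67*(-8 + 2*0² + 2*(-3*5)*0) = -1 + 67*(-8 + 2*0 + 2*(-15)*0) = -1 + 67*(-8 + 0 + 0) = -1 + 67*(-8) = -1 - 536 = -537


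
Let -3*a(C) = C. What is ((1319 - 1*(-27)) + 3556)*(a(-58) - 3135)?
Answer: -15272998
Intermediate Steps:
a(C) = -C/3
((1319 - 1*(-27)) + 3556)*(a(-58) - 3135) = ((1319 - 1*(-27)) + 3556)*(-⅓*(-58) - 3135) = ((1319 + 27) + 3556)*(58/3 - 3135) = (1346 + 3556)*(-9347/3) = 4902*(-9347/3) = -15272998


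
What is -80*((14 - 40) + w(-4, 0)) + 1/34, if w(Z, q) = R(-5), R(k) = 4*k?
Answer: 125121/34 ≈ 3680.0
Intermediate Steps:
w(Z, q) = -20 (w(Z, q) = 4*(-5) = -20)
-80*((14 - 40) + w(-4, 0)) + 1/34 = -80*((14 - 40) - 20) + 1/34 = -80*(-26 - 20) + 1/34 = -80*(-46) + 1/34 = 3680 + 1/34 = 125121/34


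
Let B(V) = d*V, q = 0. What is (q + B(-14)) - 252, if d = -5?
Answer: -182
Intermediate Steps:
B(V) = -5*V
(q + B(-14)) - 252 = (0 - 5*(-14)) - 252 = (0 + 70) - 252 = 70 - 252 = -182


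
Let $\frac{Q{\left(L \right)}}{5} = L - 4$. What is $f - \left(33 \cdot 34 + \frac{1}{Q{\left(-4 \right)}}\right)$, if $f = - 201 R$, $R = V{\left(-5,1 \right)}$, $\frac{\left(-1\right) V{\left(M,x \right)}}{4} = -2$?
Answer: $- \frac{109199}{40} \approx -2730.0$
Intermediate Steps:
$V{\left(M,x \right)} = 8$ ($V{\left(M,x \right)} = \left(-4\right) \left(-2\right) = 8$)
$R = 8$
$f = -1608$ ($f = \left(-201\right) 8 = -1608$)
$Q{\left(L \right)} = -20 + 5 L$ ($Q{\left(L \right)} = 5 \left(L - 4\right) = 5 \left(-4 + L\right) = -20 + 5 L$)
$f - \left(33 \cdot 34 + \frac{1}{Q{\left(-4 \right)}}\right) = -1608 - \left(33 \cdot 34 + \frac{1}{-20 + 5 \left(-4\right)}\right) = -1608 - \left(1122 + \frac{1}{-20 - 20}\right) = -1608 - \left(1122 + \frac{1}{-40}\right) = -1608 - \left(1122 - \frac{1}{40}\right) = -1608 - \frac{44879}{40} = - \frac{109199}{40}$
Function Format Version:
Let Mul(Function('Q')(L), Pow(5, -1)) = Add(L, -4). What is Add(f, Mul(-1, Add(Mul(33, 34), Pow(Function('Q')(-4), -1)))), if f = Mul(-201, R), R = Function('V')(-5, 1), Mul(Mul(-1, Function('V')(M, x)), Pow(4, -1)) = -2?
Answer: Rational(-109199, 40) ≈ -2730.0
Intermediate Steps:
Function('V')(M, x) = 8 (Function('V')(M, x) = Mul(-4, -2) = 8)
R = 8
f = -1608 (f = Mul(-201, 8) = -1608)
Function('Q')(L) = Add(-20, Mul(5, L)) (Function('Q')(L) = Mul(5, Add(L, -4)) = Mul(5, Add(-4, L)) = Add(-20, Mul(5, L)))
Add(f, Mul(-1, Add(Mul(33, 34), Pow(Function('Q')(-4), -1)))) = Add(-1608, Mul(-1, Add(Mul(33, 34), Pow(Add(-20, Mul(5, -4)), -1)))) = Add(-1608, Mul(-1, Add(1122, Pow(Add(-20, -20), -1)))) = Add(-1608, Mul(-1, Add(1122, Pow(-40, -1)))) = Add(-1608, Mul(-1, Add(1122, Rational(-1, 40)))) = Add(-1608, Mul(-1, Rational(44879, 40))) = Add(-1608, Rational(-44879, 40)) = Rational(-109199, 40)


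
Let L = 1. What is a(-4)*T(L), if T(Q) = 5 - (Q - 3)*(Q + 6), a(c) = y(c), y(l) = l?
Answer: -76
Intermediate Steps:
a(c) = c
T(Q) = 5 - (-3 + Q)*(6 + Q)
a(-4)*T(L) = -4*(23 - 1*1² - 3*1) = -4*(23 - 1*1 - 3) = -4*(23 - 1 - 3) = -4*19 = -76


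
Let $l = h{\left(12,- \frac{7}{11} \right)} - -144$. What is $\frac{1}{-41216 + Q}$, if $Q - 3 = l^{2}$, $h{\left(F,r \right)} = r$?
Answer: $- \frac{121}{2499844} \approx -4.8403 \cdot 10^{-5}$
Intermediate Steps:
$l = \frac{1577}{11}$ ($l = - \frac{7}{11} - -144 = \left(-7\right) \frac{1}{11} + 144 = - \frac{7}{11} + 144 = \frac{1577}{11} \approx 143.36$)
$Q = \frac{2487292}{121}$ ($Q = 3 + \left(\frac{1577}{11}\right)^{2} = 3 + \frac{2486929}{121} = \frac{2487292}{121} \approx 20556.0$)
$\frac{1}{-41216 + Q} = \frac{1}{-41216 + \frac{2487292}{121}} = \frac{1}{- \frac{2499844}{121}} = - \frac{121}{2499844}$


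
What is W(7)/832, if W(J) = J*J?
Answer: 49/832 ≈ 0.058894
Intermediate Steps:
W(J) = J²
W(7)/832 = 7²/832 = 49*(1/832) = 49/832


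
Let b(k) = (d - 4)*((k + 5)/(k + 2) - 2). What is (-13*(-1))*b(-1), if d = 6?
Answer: 52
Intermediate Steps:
b(k) = -4 + 2*(5 + k)/(2 + k) (b(k) = (6 - 4)*((k + 5)/(k + 2) - 2) = 2*((5 + k)/(2 + k) - 2) = 2*(-2 + (5 + k)/(2 + k)) = -4 + 2*(5 + k)/(2 + k))
(-13*(-1))*b(-1) = (-13*(-1))*(2*(1 - 1*(-1))/(2 - 1)) = 13*(2*(1 + 1)/1) = 13*(2*1*2) = 13*4 = 52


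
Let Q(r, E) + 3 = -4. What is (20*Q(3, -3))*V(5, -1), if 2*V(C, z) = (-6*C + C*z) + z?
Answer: 2520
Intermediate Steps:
Q(r, E) = -7 (Q(r, E) = -3 - 4 = -7)
V(C, z) = z/2 - 3*C + C*z/2 (V(C, z) = ((-6*C + C*z) + z)/2 = (z - 6*C + C*z)/2 = z/2 - 3*C + C*z/2)
(20*Q(3, -3))*V(5, -1) = (20*(-7))*((½)*(-1) - 3*5 + (½)*5*(-1)) = -140*(-½ - 15 - 5/2) = -140*(-18) = 2520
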